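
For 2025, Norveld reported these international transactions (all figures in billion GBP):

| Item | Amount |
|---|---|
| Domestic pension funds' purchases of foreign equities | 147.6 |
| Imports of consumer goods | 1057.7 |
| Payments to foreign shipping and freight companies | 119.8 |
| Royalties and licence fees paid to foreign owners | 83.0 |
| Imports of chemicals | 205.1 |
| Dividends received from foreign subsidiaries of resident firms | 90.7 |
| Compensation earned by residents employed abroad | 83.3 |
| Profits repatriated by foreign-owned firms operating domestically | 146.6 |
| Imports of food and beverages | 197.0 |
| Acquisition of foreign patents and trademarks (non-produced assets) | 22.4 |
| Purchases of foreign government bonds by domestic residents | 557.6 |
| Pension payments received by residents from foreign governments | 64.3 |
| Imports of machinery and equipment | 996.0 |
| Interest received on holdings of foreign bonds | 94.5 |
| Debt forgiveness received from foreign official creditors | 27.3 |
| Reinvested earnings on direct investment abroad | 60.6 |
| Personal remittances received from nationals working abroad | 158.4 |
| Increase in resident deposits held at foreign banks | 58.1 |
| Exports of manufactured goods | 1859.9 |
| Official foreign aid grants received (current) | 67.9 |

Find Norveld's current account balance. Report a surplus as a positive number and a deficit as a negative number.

Goods: -205.1 - 996.0 + 1859.9 - 1057.7 - 197.0 = -595.9
Services: -119.8 - 83.0 = -202.8
Primary income: 94.5 + 83.3 - 146.6 + 60.6 + 90.7 = 182.5
Secondary income: 158.4 + 67.9 + 64.3 = 290.6
Current account = (-595.9) + (-202.8) + 182.5 + 290.6 = -325.6
(Excluded from the current account — financial account: domestic pension funds' purchases of foreign equities 147.6, purchases of foreign government bonds by domestic residents 557.6, increase in resident deposits held at foreign banks 58.1; capital account: acquisition of foreign patents and trademarks (non-produced assets) 22.4, debt forgiveness received from foreign official creditors 27.3.)

-325.6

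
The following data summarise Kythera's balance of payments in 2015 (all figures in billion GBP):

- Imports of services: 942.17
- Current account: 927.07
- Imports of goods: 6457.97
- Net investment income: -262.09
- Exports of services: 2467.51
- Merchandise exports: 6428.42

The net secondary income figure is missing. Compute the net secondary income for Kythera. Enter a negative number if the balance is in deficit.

Current account = goods balance + services balance + net primary income + net secondary income
Sum of the known components = 1233.70
Net secondary income = CA - (known components) = 927.07 - 1233.70 = -306.63

-306.63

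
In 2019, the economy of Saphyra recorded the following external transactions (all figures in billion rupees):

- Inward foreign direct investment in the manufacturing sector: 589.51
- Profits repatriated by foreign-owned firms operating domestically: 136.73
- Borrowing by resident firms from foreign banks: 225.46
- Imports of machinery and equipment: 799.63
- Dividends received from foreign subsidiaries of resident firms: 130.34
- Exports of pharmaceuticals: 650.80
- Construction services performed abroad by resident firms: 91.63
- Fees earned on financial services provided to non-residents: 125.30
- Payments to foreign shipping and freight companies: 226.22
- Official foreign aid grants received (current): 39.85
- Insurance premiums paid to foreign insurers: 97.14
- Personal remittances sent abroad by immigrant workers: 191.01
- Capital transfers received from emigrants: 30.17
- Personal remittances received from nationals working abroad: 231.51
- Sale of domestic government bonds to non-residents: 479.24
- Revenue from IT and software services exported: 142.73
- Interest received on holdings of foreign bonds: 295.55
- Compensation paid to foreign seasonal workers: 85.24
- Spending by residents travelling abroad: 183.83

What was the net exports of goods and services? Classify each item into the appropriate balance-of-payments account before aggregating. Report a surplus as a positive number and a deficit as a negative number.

Goods: -799.63 + 650.80 = -148.83
Services: -183.83 - 97.14 + 142.73 + 91.63 - 226.22 + 125.30 = -147.53
Trade balance = -148.83 + (-147.53) = -296.36
(Excluded from the trade balance — financial account: inward foreign direct investment in the manufacturing sector 589.51, borrowing by resident firms from foreign banks 225.46, sale of domestic government bonds to non-residents 479.24; primary income: profits repatriated by foreign-owned firms operating domestically 136.73, dividends received from foreign subsidiaries of resident firms 130.34, interest received on holdings of foreign bonds 295.55, compensation paid to foreign seasonal workers 85.24; secondary income: official foreign aid grants received (current) 39.85, personal remittances sent abroad by immigrant workers 191.01, personal remittances received from nationals working abroad 231.51; capital account: capital transfers received from emigrants 30.17.)

-296.36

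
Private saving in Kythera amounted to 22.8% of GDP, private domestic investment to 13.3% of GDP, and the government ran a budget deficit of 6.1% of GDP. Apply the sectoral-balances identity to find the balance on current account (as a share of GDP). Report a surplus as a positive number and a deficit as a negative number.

By the sectoral-balances identity, CA = (S_private - I) + (T - G).
Private balance = 22.8 - 13.3 = 9.5
Government balance (T - G) = -6.1
CA = 9.5 + (-6.1) = 3.4

3.4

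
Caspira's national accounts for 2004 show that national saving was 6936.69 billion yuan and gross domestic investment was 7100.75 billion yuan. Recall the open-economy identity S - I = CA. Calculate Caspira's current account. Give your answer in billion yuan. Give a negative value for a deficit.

-164.06

S - I = CA (net lending to the rest of the world).
CA = S - I = 6936.69 - 7100.75 = -164.06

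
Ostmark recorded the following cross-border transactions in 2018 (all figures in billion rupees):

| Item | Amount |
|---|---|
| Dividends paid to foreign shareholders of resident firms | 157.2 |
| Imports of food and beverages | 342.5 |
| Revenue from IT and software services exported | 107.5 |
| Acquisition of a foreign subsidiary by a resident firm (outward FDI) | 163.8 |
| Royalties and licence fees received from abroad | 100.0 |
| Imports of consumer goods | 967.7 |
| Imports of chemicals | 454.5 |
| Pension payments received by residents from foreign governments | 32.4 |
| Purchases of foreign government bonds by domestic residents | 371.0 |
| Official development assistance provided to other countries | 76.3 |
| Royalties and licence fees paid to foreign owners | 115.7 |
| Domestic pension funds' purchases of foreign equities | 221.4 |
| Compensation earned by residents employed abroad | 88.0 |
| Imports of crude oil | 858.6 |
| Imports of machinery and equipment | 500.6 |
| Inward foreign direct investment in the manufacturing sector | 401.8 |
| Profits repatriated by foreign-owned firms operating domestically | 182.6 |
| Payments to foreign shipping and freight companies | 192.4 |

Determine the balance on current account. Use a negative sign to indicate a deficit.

-3520.2

Goods: -454.5 - 858.6 - 342.5 - 500.6 - 967.7 = -3123.9
Services: 100.0 - 115.7 - 192.4 + 107.5 = -100.6
Primary income: -182.6 + 88.0 - 157.2 = -251.8
Secondary income: 32.4 - 76.3 = -43.9
Current account = (-3123.9) + (-100.6) + (-251.8) + (-43.9) = -3520.2
(Excluded from the current account — financial account: acquisition of a foreign subsidiary by a resident firm (outward FDI) 163.8, purchases of foreign government bonds by domestic residents 371.0, domestic pension funds' purchases of foreign equities 221.4, inward foreign direct investment in the manufacturing sector 401.8.)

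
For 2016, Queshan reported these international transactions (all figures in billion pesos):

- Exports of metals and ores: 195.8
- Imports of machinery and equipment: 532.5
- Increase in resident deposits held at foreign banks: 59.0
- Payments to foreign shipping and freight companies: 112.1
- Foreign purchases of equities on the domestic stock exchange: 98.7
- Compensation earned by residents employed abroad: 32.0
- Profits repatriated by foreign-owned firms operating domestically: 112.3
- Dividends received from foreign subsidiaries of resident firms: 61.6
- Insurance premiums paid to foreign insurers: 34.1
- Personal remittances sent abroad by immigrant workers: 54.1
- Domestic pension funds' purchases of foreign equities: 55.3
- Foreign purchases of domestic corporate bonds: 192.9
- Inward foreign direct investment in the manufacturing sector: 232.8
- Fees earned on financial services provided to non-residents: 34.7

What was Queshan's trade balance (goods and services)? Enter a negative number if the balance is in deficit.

-448.2

Goods: 195.8 - 532.5 = -336.7
Services: 34.7 - 112.1 - 34.1 = -111.5
Trade balance = -336.7 + (-111.5) = -448.2
(Excluded from the trade balance — financial account: increase in resident deposits held at foreign banks 59.0, foreign purchases of equities on the domestic stock exchange 98.7, domestic pension funds' purchases of foreign equities 55.3, foreign purchases of domestic corporate bonds 192.9, inward foreign direct investment in the manufacturing sector 232.8; primary income: compensation earned by residents employed abroad 32.0, profits repatriated by foreign-owned firms operating domestically 112.3, dividends received from foreign subsidiaries of resident firms 61.6; secondary income: personal remittances sent abroad by immigrant workers 54.1.)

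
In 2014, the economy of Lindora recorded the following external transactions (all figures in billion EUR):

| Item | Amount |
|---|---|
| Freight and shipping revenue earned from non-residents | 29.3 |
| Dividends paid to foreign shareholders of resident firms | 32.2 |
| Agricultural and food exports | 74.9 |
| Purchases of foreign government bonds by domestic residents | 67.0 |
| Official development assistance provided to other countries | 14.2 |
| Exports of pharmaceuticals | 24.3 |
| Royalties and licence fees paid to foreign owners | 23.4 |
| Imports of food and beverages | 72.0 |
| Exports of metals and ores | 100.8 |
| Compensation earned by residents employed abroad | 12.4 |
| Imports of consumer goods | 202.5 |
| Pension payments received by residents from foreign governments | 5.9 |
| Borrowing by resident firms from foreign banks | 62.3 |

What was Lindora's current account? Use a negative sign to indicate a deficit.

-96.7

Goods: 24.3 - 72.0 - 202.5 + 100.8 + 74.9 = -74.5
Services: -23.4 + 29.3 = 5.9
Primary income: -32.2 + 12.4 = -19.8
Secondary income: -14.2 + 5.9 = -8.3
Current account = (-74.5) + 5.9 + (-19.8) + (-8.3) = -96.7
(Excluded from the current account — financial account: purchases of foreign government bonds by domestic residents 67.0, borrowing by resident firms from foreign banks 62.3.)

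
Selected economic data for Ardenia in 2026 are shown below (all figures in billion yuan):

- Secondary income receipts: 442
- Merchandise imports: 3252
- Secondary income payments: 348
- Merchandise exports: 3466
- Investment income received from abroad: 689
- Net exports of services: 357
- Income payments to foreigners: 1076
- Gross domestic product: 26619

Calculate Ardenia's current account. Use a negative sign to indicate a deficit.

Goods balance = 3466 - 3252 = 214
Services balance = 357
Trade balance (goods + services) = 214 + 357 = 571
Net primary income = 689 - 1076 = -387
Net secondary income = 442 - 348 = 94
Current account = 571 + (-387) + 94 = 278

278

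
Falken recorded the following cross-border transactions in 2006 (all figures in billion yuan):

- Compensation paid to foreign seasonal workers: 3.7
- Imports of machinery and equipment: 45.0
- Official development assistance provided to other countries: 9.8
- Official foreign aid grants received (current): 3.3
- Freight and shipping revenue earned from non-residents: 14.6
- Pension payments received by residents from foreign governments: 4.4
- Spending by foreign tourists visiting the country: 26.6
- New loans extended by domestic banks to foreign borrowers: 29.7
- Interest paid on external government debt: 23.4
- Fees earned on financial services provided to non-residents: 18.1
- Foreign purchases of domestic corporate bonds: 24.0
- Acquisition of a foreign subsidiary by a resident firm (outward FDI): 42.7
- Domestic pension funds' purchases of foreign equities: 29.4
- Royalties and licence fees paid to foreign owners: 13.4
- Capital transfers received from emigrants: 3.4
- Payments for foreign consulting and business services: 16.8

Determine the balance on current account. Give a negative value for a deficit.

-45.1

Goods: -45.0
Services: 14.6 - 16.8 + 18.1 - 13.4 + 26.6 = 29.1
Primary income: -23.4 - 3.7 = -27.1
Secondary income: 3.3 - 9.8 + 4.4 = -2.1
Current account = (-45.0) + 29.1 + (-27.1) + (-2.1) = -45.1
(Excluded from the current account — financial account: new loans extended by domestic banks to foreign borrowers 29.7, foreign purchases of domestic corporate bonds 24.0, acquisition of a foreign subsidiary by a resident firm (outward FDI) 42.7, domestic pension funds' purchases of foreign equities 29.4; capital account: capital transfers received from emigrants 3.4.)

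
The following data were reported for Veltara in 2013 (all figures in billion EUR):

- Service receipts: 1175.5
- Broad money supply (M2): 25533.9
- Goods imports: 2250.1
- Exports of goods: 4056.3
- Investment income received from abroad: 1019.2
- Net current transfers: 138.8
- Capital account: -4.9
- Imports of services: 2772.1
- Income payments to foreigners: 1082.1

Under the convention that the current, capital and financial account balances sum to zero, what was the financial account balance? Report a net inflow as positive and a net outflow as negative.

-280.6

Goods balance = 4056.3 - 2250.1 = 1806.2
Services balance = 1175.5 - 2772.1 = -1596.6
Trade balance (goods + services) = 1806.2 + (-1596.6) = 209.6
Net primary income = 1019.2 - 1082.1 = -62.9
Net secondary income = 138.8
Current account = 209.6 + (-62.9) + 138.8 = 285.5
Financial account = -(285.5 + (-4.9)) = -280.6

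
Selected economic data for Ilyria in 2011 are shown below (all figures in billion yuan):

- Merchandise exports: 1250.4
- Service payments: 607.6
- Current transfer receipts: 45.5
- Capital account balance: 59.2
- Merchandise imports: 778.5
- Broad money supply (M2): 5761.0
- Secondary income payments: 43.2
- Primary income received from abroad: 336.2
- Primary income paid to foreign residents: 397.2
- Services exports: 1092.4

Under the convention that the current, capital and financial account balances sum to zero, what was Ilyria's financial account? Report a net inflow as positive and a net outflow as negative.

-957.2

Goods balance = 1250.4 - 778.5 = 471.9
Services balance = 1092.4 - 607.6 = 484.8
Trade balance (goods + services) = 471.9 + 484.8 = 956.7
Net primary income = 336.2 - 397.2 = -61.0
Net secondary income = 45.5 - 43.2 = 2.3
Current account = 956.7 + (-61.0) + 2.3 = 898.0
Financial account = -(898.0 + 59.2) = -957.2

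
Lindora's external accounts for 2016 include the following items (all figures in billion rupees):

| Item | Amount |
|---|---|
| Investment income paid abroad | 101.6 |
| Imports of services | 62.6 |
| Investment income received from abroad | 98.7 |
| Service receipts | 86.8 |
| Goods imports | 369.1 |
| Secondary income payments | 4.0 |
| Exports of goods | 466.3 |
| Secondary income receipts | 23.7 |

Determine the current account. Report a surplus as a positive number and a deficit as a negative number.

Goods balance = 466.3 - 369.1 = 97.2
Services balance = 86.8 - 62.6 = 24.2
Trade balance (goods + services) = 97.2 + 24.2 = 121.4
Net primary income = 98.7 - 101.6 = -2.9
Net secondary income = 23.7 - 4.0 = 19.7
Current account = 121.4 + (-2.9) + 19.7 = 138.2

138.2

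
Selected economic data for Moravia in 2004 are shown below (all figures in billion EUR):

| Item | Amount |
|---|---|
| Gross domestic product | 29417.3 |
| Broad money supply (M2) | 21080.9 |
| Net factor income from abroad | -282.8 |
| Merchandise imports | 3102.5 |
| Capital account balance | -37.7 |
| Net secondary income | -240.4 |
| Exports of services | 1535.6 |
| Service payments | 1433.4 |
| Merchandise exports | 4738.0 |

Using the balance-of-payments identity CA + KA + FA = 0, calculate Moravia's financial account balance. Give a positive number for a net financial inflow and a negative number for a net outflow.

Goods balance = 4738.0 - 3102.5 = 1635.5
Services balance = 1535.6 - 1433.4 = 102.2
Trade balance (goods + services) = 1635.5 + 102.2 = 1737.7
Net primary income = -282.8
Net secondary income = -240.4
Current account = 1737.7 + (-282.8) + (-240.4) = 1214.5
Financial account = -(1214.5 + (-37.7)) = -1176.8

-1176.8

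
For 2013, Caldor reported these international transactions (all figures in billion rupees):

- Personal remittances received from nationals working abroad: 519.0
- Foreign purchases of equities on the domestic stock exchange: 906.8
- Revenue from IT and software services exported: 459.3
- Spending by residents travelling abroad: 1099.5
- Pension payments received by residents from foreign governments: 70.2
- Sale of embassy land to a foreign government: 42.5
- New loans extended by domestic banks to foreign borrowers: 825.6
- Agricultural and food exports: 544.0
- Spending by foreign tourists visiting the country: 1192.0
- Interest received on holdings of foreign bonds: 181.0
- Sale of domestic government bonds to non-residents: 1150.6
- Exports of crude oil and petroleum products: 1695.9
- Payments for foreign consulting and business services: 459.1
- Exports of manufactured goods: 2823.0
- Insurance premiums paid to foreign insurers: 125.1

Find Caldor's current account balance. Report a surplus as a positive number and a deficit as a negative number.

5800.7

Goods: 2823.0 + 1695.9 + 544.0 = 5062.9
Services: 459.3 + 1192.0 - 1099.5 - 125.1 - 459.1 = -32.4
Primary income: 181.0
Secondary income: 519.0 + 70.2 = 589.2
Current account = 5062.9 + (-32.4) + 181.0 + 589.2 = 5800.7
(Excluded from the current account — financial account: foreign purchases of equities on the domestic stock exchange 906.8, new loans extended by domestic banks to foreign borrowers 825.6, sale of domestic government bonds to non-residents 1150.6; capital account: sale of embassy land to a foreign government 42.5.)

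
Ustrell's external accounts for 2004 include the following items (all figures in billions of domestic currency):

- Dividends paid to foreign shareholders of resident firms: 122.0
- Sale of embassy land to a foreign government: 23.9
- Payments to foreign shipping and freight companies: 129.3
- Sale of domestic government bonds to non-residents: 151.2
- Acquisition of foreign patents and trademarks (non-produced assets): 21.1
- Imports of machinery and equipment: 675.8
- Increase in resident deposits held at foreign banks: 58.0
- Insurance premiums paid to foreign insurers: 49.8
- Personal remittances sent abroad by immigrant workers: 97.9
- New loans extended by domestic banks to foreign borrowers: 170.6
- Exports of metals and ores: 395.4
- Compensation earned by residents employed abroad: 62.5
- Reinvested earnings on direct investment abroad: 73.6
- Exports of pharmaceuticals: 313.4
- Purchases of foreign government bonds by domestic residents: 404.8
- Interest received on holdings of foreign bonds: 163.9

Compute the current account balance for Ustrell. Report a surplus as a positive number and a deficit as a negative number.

Goods: 395.4 + 313.4 - 675.8 = 33.0
Services: -129.3 - 49.8 = -179.1
Primary income: 73.6 + 163.9 + 62.5 - 122.0 = 178.0
Secondary income: -97.9
Current account = 33.0 + (-179.1) + 178.0 + (-97.9) = -66.0
(Excluded from the current account — capital account: sale of embassy land to a foreign government 23.9, acquisition of foreign patents and trademarks (non-produced assets) 21.1; financial account: sale of domestic government bonds to non-residents 151.2, increase in resident deposits held at foreign banks 58.0, new loans extended by domestic banks to foreign borrowers 170.6, purchases of foreign government bonds by domestic residents 404.8.)

-66.0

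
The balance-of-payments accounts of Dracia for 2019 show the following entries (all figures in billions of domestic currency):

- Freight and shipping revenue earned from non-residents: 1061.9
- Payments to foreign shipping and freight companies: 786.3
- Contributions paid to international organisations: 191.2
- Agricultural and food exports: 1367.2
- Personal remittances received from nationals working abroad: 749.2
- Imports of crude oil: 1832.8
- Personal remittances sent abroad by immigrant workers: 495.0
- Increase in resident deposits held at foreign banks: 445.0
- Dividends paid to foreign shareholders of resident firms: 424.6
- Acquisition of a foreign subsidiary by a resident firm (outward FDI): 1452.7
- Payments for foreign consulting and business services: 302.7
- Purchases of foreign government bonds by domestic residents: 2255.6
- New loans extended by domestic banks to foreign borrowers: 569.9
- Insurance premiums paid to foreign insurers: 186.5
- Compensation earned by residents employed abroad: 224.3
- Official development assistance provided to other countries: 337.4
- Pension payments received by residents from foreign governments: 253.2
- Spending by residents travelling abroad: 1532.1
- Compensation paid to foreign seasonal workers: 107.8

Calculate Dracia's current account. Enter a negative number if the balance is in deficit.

Goods: -1832.8 + 1367.2 = -465.6
Services: -302.7 + 1061.9 - 786.3 - 186.5 - 1532.1 = -1745.7
Primary income: 224.3 - 107.8 - 424.6 = -308.1
Secondary income: 253.2 - 337.4 - 191.2 + 749.2 - 495.0 = -21.2
Current account = (-465.6) + (-1745.7) + (-308.1) + (-21.2) = -2540.6
(Excluded from the current account — financial account: increase in resident deposits held at foreign banks 445.0, acquisition of a foreign subsidiary by a resident firm (outward FDI) 1452.7, purchases of foreign government bonds by domestic residents 2255.6, new loans extended by domestic banks to foreign borrowers 569.9.)

-2540.6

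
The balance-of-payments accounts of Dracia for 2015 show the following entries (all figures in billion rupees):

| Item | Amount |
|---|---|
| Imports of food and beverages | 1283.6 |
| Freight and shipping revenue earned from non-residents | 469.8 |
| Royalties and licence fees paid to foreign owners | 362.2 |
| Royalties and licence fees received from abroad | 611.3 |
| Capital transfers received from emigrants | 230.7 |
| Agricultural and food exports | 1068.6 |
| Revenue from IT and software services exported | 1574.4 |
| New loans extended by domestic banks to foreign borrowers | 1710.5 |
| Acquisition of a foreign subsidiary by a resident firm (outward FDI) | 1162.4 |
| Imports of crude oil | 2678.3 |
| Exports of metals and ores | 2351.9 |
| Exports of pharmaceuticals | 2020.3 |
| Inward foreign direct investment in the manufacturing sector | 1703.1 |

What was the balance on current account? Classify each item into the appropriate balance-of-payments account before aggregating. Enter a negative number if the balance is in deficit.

3772.2

Goods: 2020.3 + 2351.9 - 2678.3 + 1068.6 - 1283.6 = 1478.9
Services: 1574.4 - 362.2 + 469.8 + 611.3 = 2293.3
Current account = 1478.9 + 2293.3 = 3772.2
(Excluded from the current account — capital account: capital transfers received from emigrants 230.7; financial account: new loans extended by domestic banks to foreign borrowers 1710.5, acquisition of a foreign subsidiary by a resident firm (outward FDI) 1162.4, inward foreign direct investment in the manufacturing sector 1703.1.)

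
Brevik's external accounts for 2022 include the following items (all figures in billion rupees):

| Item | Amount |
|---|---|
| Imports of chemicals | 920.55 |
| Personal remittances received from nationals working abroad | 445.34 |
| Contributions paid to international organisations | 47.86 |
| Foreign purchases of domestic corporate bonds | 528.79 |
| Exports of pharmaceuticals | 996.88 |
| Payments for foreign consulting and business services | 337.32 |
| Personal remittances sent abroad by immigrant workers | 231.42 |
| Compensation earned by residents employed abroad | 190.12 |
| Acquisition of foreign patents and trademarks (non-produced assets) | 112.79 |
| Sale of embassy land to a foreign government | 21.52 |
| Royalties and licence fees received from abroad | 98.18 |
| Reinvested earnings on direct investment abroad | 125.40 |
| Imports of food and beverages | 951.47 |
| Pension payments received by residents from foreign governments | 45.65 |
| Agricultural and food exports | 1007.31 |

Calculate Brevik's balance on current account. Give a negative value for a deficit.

Goods: 1007.31 + 996.88 - 951.47 - 920.55 = 132.17
Services: 98.18 - 337.32 = -239.14
Primary income: 125.40 + 190.12 = 315.52
Secondary income: -47.86 + 445.34 - 231.42 + 45.65 = 211.71
Current account = 132.17 + (-239.14) + 315.52 + 211.71 = 420.26
(Excluded from the current account — financial account: foreign purchases of domestic corporate bonds 528.79; capital account: acquisition of foreign patents and trademarks (non-produced assets) 112.79, sale of embassy land to a foreign government 21.52.)

420.26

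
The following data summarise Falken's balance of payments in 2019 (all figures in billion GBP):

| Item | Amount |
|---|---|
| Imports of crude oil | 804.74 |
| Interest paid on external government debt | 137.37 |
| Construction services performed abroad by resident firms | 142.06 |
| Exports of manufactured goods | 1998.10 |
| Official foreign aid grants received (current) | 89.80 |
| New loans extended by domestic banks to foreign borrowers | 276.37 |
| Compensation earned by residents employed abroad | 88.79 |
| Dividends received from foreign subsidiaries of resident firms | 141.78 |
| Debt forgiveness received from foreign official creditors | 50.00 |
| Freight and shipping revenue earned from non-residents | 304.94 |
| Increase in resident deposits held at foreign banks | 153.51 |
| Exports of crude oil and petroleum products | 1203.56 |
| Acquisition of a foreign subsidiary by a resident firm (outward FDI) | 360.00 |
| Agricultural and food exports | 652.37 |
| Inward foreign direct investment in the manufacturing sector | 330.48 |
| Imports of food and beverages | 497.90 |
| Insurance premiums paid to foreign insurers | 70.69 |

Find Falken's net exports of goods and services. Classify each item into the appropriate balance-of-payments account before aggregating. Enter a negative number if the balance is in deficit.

Goods: -497.90 + 1203.56 + 652.37 - 804.74 + 1998.10 = 2551.39
Services: 304.94 - 70.69 + 142.06 = 376.31
Trade balance = 2551.39 + 376.31 = 2927.70
(Excluded from the trade balance — primary income: interest paid on external government debt 137.37, compensation earned by residents employed abroad 88.79, dividends received from foreign subsidiaries of resident firms 141.78; secondary income: official foreign aid grants received (current) 89.80; financial account: new loans extended by domestic banks to foreign borrowers 276.37, increase in resident deposits held at foreign banks 153.51, acquisition of a foreign subsidiary by a resident firm (outward FDI) 360.00, inward foreign direct investment in the manufacturing sector 330.48; capital account: debt forgiveness received from foreign official creditors 50.00.)

2927.70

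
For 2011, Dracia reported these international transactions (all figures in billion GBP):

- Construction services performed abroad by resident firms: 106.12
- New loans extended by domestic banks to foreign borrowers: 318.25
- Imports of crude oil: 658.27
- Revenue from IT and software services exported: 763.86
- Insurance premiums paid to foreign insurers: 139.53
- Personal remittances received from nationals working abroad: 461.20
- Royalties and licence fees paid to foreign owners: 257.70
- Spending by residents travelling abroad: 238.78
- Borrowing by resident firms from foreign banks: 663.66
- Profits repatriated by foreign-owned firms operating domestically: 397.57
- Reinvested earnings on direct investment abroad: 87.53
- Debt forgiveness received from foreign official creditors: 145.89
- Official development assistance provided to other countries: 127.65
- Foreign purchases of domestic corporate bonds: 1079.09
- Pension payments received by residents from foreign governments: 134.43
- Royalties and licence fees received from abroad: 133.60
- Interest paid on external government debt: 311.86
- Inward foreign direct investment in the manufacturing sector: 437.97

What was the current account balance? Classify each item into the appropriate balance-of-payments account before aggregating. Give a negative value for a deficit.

-444.62

Goods: -658.27
Services: -238.78 + 133.60 - 139.53 - 257.70 + 106.12 + 763.86 = 367.57
Primary income: -397.57 + 87.53 - 311.86 = -621.90
Secondary income: 134.43 + 461.20 - 127.65 = 467.98
Current account = (-658.27) + 367.57 + (-621.90) + 467.98 = -444.62
(Excluded from the current account — financial account: new loans extended by domestic banks to foreign borrowers 318.25, borrowing by resident firms from foreign banks 663.66, foreign purchases of domestic corporate bonds 1079.09, inward foreign direct investment in the manufacturing sector 437.97; capital account: debt forgiveness received from foreign official creditors 145.89.)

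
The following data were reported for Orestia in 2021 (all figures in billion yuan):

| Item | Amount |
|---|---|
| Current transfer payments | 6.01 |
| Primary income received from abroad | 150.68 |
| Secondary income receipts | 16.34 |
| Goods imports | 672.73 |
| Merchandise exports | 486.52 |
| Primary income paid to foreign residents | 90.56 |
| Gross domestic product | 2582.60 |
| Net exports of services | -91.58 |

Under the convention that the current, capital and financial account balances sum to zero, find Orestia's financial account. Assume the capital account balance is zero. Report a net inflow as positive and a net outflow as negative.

Goods balance = 486.52 - 672.73 = -186.21
Services balance = -91.58
Trade balance (goods + services) = -186.21 + (-91.58) = -277.79
Net primary income = 150.68 - 90.56 = 60.12
Net secondary income = 16.34 - 6.01 = 10.33
Current account = -277.79 + 60.12 + 10.33 = -207.34
Financial account = -(-207.34) = 207.34

207.34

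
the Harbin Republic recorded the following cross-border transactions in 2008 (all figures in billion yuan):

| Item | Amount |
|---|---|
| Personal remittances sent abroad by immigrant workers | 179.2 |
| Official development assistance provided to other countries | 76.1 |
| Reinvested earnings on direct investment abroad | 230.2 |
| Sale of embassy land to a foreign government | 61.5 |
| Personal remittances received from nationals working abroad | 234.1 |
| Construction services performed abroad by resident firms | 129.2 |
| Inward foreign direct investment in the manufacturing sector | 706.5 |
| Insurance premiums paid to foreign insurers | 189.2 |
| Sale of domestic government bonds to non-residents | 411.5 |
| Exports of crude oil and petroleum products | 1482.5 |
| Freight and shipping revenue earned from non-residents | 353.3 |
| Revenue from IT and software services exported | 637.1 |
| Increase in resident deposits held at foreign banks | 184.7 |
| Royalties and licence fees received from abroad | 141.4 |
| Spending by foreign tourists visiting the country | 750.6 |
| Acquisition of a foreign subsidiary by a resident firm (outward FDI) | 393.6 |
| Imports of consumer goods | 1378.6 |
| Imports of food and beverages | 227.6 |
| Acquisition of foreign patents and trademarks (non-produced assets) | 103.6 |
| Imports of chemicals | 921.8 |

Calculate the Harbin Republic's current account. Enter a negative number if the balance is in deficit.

Goods: -227.6 - 921.8 + 1482.5 - 1378.6 = -1045.5
Services: -189.2 + 353.3 + 750.6 + 129.2 + 141.4 + 637.1 = 1822.4
Primary income: 230.2
Secondary income: -76.1 - 179.2 + 234.1 = -21.2
Current account = (-1045.5) + 1822.4 + 230.2 + (-21.2) = 985.9
(Excluded from the current account — capital account: sale of embassy land to a foreign government 61.5, acquisition of foreign patents and trademarks (non-produced assets) 103.6; financial account: inward foreign direct investment in the manufacturing sector 706.5, sale of domestic government bonds to non-residents 411.5, increase in resident deposits held at foreign banks 184.7, acquisition of a foreign subsidiary by a resident firm (outward FDI) 393.6.)

985.9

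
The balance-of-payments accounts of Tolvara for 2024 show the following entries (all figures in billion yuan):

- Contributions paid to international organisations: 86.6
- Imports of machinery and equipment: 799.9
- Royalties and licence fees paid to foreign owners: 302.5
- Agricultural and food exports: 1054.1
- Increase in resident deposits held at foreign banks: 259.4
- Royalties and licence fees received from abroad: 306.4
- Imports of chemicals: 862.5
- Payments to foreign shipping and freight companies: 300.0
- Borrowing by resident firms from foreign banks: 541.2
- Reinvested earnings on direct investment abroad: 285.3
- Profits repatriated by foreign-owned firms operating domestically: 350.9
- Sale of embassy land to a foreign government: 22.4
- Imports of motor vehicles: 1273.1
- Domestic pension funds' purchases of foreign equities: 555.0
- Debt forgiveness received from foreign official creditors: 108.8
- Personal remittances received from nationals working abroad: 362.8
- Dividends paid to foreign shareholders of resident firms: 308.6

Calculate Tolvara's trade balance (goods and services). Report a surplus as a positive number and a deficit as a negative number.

-2177.5

Goods: -799.9 - 1273.1 + 1054.1 - 862.5 = -1881.4
Services: -300.0 - 302.5 + 306.4 = -296.1
Trade balance = -1881.4 + (-296.1) = -2177.5
(Excluded from the trade balance — secondary income: contributions paid to international organisations 86.6, personal remittances received from nationals working abroad 362.8; financial account: increase in resident deposits held at foreign banks 259.4, borrowing by resident firms from foreign banks 541.2, domestic pension funds' purchases of foreign equities 555.0; primary income: reinvested earnings on direct investment abroad 285.3, profits repatriated by foreign-owned firms operating domestically 350.9, dividends paid to foreign shareholders of resident firms 308.6; capital account: sale of embassy land to a foreign government 22.4, debt forgiveness received from foreign official creditors 108.8.)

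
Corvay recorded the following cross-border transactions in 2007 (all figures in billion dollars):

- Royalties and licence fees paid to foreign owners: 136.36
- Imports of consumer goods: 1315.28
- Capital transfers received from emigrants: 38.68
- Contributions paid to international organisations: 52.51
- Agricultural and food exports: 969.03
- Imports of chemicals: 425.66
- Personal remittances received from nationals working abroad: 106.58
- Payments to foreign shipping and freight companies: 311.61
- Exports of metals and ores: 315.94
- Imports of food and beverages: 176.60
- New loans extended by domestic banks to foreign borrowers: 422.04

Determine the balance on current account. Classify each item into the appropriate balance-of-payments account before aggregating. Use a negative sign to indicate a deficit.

-1026.47

Goods: -1315.28 - 176.60 + 315.94 + 969.03 - 425.66 = -632.57
Services: -136.36 - 311.61 = -447.97
Secondary income: -52.51 + 106.58 = 54.07
Current account = (-632.57) + (-447.97) + 54.07 = -1026.47
(Excluded from the current account — capital account: capital transfers received from emigrants 38.68; financial account: new loans extended by domestic banks to foreign borrowers 422.04.)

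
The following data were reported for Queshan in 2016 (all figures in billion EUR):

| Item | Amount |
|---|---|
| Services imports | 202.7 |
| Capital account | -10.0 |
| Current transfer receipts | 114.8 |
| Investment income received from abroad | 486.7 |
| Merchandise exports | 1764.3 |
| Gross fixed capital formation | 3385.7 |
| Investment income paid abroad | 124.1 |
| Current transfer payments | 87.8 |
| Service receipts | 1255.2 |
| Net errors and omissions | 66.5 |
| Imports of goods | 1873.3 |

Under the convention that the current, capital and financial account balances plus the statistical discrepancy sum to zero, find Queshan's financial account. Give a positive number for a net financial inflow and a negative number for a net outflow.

Goods balance = 1764.3 - 1873.3 = -109.0
Services balance = 1255.2 - 202.7 = 1052.5
Trade balance (goods + services) = -109.0 + 1052.5 = 943.5
Net primary income = 486.7 - 124.1 = 362.6
Net secondary income = 114.8 - 87.8 = 27.0
Current account = 943.5 + 362.6 + 27.0 = 1333.1
Financial account = -(1333.1 + (-10.0) + 66.5) = -1389.6

-1389.6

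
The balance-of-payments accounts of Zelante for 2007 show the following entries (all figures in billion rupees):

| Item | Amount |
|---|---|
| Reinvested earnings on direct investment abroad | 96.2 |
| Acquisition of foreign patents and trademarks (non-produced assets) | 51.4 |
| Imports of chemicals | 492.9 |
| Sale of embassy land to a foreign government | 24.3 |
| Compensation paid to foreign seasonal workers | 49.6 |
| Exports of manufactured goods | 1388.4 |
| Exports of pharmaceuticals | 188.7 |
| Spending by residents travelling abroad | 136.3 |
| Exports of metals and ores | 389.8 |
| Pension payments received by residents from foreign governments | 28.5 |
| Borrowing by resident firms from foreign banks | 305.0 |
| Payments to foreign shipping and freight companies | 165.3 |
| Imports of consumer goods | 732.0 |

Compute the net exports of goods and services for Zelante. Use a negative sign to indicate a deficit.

Goods: 389.8 - 492.9 + 1388.4 - 732.0 + 188.7 = 742.0
Services: -136.3 - 165.3 = -301.6
Trade balance = 742.0 + (-301.6) = 440.4
(Excluded from the trade balance — primary income: reinvested earnings on direct investment abroad 96.2, compensation paid to foreign seasonal workers 49.6; capital account: acquisition of foreign patents and trademarks (non-produced assets) 51.4, sale of embassy land to a foreign government 24.3; secondary income: pension payments received by residents from foreign governments 28.5; financial account: borrowing by resident firms from foreign banks 305.0.)

440.4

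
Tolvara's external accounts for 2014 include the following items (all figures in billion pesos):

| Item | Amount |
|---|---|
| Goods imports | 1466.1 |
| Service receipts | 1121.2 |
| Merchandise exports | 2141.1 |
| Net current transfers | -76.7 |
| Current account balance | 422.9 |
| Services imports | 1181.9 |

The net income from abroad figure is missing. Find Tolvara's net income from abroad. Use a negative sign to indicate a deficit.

Current account = goods balance + services balance + net primary income + net secondary income
Sum of the known components = 537.6
Net income from abroad = CA - (known components) = 422.9 - 537.6 = -114.7

-114.7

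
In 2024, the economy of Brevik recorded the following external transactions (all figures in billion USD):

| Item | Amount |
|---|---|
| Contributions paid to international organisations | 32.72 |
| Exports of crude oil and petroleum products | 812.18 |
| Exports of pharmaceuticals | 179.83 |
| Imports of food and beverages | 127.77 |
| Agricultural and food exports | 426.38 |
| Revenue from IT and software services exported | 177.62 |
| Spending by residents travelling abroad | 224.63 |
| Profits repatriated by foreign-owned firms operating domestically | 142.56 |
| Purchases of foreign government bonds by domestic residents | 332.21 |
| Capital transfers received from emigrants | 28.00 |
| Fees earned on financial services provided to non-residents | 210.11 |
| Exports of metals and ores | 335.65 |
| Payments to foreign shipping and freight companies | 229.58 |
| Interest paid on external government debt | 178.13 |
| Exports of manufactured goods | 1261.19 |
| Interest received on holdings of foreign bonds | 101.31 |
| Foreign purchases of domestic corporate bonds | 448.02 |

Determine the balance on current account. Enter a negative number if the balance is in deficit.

Goods: 1261.19 + 179.83 - 127.77 + 812.18 + 335.65 + 426.38 = 2887.46
Services: 177.62 + 210.11 - 229.58 - 224.63 = -66.48
Primary income: 101.31 - 142.56 - 178.13 = -219.38
Secondary income: -32.72
Current account = 2887.46 + (-66.48) + (-219.38) + (-32.72) = 2568.88
(Excluded from the current account — financial account: purchases of foreign government bonds by domestic residents 332.21, foreign purchases of domestic corporate bonds 448.02; capital account: capital transfers received from emigrants 28.00.)

2568.88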